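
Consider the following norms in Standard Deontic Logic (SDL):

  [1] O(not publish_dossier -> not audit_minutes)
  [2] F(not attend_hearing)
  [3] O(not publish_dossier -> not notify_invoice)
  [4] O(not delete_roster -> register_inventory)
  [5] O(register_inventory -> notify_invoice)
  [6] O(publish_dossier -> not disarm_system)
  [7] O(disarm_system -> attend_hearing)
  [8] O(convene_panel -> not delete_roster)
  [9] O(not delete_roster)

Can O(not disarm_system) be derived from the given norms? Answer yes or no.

Premise 9 gives O(not delete_roster).
From O(not delete_roster) and premise 4, O(not delete_roster -> register_inventory), we obtain O(register_inventory).
With premise 5, O(register_inventory -> notify_invoice), the K-axiom yields O(notify_invoice).
Premise 3, O(not publish_dossier -> not notify_invoice), contraposes to O(notify_invoice -> publish_dossier); with O(notify_invoice) we get O(publish_dossier).
From O(publish_dossier) and premise 6, O(publish_dossier -> not disarm_system), we obtain O(not disarm_system).
Premises 1, 2, 7, 8 do not contribute to this derivation.
So O(not disarm_system) follows.

Yes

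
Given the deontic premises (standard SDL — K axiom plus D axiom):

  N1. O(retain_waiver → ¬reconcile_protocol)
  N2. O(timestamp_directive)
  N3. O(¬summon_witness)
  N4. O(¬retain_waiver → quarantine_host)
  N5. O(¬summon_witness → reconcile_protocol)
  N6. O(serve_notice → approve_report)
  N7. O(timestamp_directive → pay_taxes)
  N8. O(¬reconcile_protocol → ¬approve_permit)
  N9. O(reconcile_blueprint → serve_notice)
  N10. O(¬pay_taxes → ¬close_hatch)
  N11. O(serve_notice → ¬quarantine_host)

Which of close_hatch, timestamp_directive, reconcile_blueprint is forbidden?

Premise 3 gives O(¬summon_witness).
Premise 5 is O(¬summon_witness → reconcile_protocol); since O(¬summon_witness), deontic closure gives O(reconcile_protocol).
Premise 1, O(retain_waiver → ¬reconcile_protocol), contraposes to O(reconcile_protocol → ¬retain_waiver); with O(reconcile_protocol) we get O(¬retain_waiver).
Applying K to premise 4 (O(¬retain_waiver → quarantine_host)) and O(¬retain_waiver) yields O(quarantine_host).
The contrapositive of premise 11 (O(serve_notice → ¬quarantine_host)) is O(quarantine_host → ¬serve_notice), and O(quarantine_host) is already established, so O(¬serve_notice).
Premise 9, O(reconcile_blueprint → serve_notice), contraposes to O(¬serve_notice → ¬reconcile_blueprint); with O(¬serve_notice) we get O(¬reconcile_blueprint).
So O(¬reconcile_blueprint) holds, i.e. reconcile_blueprint is forbidden. None of the other listed options is forbidden under the premises.

reconcile_blueprint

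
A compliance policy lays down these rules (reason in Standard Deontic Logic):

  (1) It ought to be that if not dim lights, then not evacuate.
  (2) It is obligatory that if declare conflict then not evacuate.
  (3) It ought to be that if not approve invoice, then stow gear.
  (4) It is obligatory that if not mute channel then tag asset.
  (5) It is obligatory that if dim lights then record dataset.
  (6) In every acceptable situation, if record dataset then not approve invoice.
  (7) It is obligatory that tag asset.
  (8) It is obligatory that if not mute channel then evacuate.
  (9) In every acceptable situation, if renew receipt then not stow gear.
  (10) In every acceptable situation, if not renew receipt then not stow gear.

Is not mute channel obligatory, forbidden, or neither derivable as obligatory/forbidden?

Forbidden

Premises 9 and 10 cover both cases: O(renew_receipt → ¬stow_gear) and O(¬renew_receipt → ¬stow_gear). Since renew_receipt ∨ ¬renew_receipt is a tautology, O(¬stow_gear) follows.
The contrapositive of premise 3 (O(¬approve_invoice → stow_gear)) is O(¬stow_gear → approve_invoice), and O(¬stow_gear) is already established, so O(approve_invoice).
Premise 6, O(record_dataset → ¬approve_invoice), contraposes to O(approve_invoice → ¬record_dataset); with O(approve_invoice) we get O(¬record_dataset).
Premise 5, O(dim_lights → record_dataset), contraposes to O(¬record_dataset → ¬dim_lights); with O(¬record_dataset) we get O(¬dim_lights).
Premise 1 is O(¬dim_lights → ¬evacuate); since O(¬dim_lights), deontic closure gives O(¬evacuate).
Premise 8 is O(¬mute_channel → evacuate); contrapositively O(¬evacuate → mute_channel). Since O(¬evacuate) holds, K gives O(mute_channel).
Premises 2, 4, 7 do not contribute to this derivation.
Thus O(mute_channel), which is F(¬mute_channel): ¬mute_channel is forbidden.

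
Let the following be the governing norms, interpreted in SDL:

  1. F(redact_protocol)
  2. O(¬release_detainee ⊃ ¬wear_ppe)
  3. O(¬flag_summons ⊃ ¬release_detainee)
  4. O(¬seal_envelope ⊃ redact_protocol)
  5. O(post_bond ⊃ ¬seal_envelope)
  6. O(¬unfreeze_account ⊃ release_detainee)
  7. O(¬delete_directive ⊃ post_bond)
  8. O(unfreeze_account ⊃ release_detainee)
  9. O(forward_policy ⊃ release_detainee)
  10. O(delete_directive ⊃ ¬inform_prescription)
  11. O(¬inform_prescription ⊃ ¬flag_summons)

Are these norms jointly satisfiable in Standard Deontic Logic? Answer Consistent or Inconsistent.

Inconsistent

Premises 8 and 6 cover both cases: O(unfreeze_account ⊃ release_detainee) and O(¬unfreeze_account ⊃ release_detainee). Since unfreeze_account ∨ ¬unfreeze_account is a tautology, O(release_detainee) follows.
Premise 3 is O(¬flag_summons ⊃ ¬release_detainee); contrapositively O(release_detainee ⊃ flag_summons). Since O(release_detainee) holds, K gives O(flag_summons).
Premise 11, O(¬inform_prescription ⊃ ¬flag_summons), contraposes to O(flag_summons ⊃ inform_prescription); with O(flag_summons) we get O(inform_prescription).
The contrapositive of premise 10 (O(delete_directive ⊃ ¬inform_prescription)) is O(inform_prescription ⊃ ¬delete_directive), and O(inform_prescription) is already established, so O(¬delete_directive).
Applying K to premise 7 (O(¬delete_directive ⊃ post_bond)) and O(¬delete_directive) yields O(post_bond).
Premise 5 is O(post_bond ⊃ ¬seal_envelope); since O(post_bond), deontic closure gives O(¬seal_envelope).
Premise 4 is O(¬seal_envelope ⊃ redact_protocol); since O(¬seal_envelope), deontic closure gives O(redact_protocol).
However, F(redact_protocol) at premise 1 amounts to O(¬redact_protocol).
We now have both O(redact_protocol) and O(¬redact_protocol) — redact_protocol is simultaneously obligatory and forbidden, violating the D-axiom.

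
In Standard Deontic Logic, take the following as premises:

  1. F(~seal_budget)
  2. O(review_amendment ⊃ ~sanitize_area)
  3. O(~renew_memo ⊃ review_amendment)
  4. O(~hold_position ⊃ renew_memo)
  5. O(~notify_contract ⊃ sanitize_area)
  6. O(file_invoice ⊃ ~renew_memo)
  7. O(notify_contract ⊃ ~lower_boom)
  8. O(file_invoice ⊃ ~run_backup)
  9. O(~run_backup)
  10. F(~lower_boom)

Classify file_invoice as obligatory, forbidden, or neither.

Forbidden

F(~lower_boom) at premise 10 means O(lower_boom).
Premise 7, O(notify_contract ⊃ ~lower_boom), contraposes to O(lower_boom ⊃ ~notify_contract); with O(lower_boom) we get O(~notify_contract).
With premise 5, O(~notify_contract ⊃ sanitize_area), the K-axiom yields O(sanitize_area).
Premise 2 is O(review_amendment ⊃ ~sanitize_area); contrapositively O(sanitize_area ⊃ ~review_amendment). Since O(sanitize_area) holds, K gives O(~review_amendment).
Premise 3 is O(~renew_memo ⊃ review_amendment); contrapositively O(~review_amendment ⊃ renew_memo). Since O(~review_amendment) holds, K gives O(renew_memo).
The contrapositive of premise 6 (O(file_invoice ⊃ ~renew_memo)) is O(renew_memo ⊃ ~file_invoice), and O(renew_memo) is already established, so O(~file_invoice).
Premises 1, 4, 8, 9 do not contribute to this derivation.
Thus O(~file_invoice), which is F(file_invoice): file_invoice is forbidden.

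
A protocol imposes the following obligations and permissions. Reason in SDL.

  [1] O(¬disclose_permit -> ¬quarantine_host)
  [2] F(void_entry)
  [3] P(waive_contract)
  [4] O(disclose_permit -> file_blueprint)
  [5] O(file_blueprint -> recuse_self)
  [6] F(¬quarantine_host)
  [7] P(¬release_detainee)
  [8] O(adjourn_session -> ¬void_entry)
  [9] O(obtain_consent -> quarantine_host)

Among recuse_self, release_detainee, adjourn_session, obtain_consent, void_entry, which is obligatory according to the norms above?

recuse_self

Premise 6, F(¬quarantine_host), is equivalent to O(quarantine_host).
Premise 1 is O(¬disclose_permit -> ¬quarantine_host); contrapositively O(quarantine_host -> disclose_permit). Since O(quarantine_host) holds, K gives O(disclose_permit).
Premise 4 is O(disclose_permit -> file_blueprint); since O(disclose_permit), deontic closure gives O(file_blueprint).
Premise 5 is O(file_blueprint -> recuse_self); since O(file_blueprint), deontic closure gives O(recuse_self).
So O(recuse_self) holds — recuse_self is obligatory. None of the other listed options is made obligatory by any chain of premises.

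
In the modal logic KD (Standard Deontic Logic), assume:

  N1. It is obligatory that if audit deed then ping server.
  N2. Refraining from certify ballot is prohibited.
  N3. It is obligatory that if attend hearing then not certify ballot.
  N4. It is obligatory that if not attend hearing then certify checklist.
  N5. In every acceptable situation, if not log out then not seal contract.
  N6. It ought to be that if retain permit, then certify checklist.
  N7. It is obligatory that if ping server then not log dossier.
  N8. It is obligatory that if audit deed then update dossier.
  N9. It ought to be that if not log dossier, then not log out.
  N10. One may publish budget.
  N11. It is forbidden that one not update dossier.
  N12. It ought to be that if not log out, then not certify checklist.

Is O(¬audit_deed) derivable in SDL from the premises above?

Premise 2 is F(¬certify_ballot), i.e. O(certify_ballot).
Premise 3, O(attend_hearing → ¬certify_ballot), contraposes to O(certify_ballot → ¬attend_hearing); with O(certify_ballot) we get O(¬attend_hearing).
From O(¬attend_hearing) and premise 4, O(¬attend_hearing → certify_checklist), we obtain O(certify_checklist).
Premise 12, O(¬log_out → ¬certify_checklist), contraposes to O(certify_checklist → log_out); with O(certify_checklist) we get O(log_out).
The contrapositive of premise 9 (O(¬log_dossier → ¬log_out)) is O(log_out → log_dossier), and O(log_out) is already established, so O(log_dossier).
The contrapositive of premise 7 (O(ping_server → ¬log_dossier)) is O(log_dossier → ¬ping_server), and O(log_dossier) is already established, so O(¬ping_server).
Premise 1 is O(audit_deed → ping_server); contrapositively O(¬ping_server → ¬audit_deed). Since O(¬ping_server) holds, K gives O(¬audit_deed).
Premises 5, 6, 8, 10, 11 do not contribute to this derivation.
So O(¬audit_deed) follows.

Yes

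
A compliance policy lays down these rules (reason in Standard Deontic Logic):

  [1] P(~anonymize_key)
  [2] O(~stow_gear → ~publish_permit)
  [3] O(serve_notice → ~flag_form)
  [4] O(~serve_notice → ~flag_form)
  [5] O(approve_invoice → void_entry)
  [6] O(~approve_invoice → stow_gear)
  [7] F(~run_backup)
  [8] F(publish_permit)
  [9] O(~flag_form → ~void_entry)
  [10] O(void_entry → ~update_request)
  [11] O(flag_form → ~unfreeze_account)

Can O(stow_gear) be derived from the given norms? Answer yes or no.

Premises 3 and 4 are O(serve_notice → ~flag_form) and O(~serve_notice → ~flag_form); every ideal world satisfies serve_notice or ~serve_notice, so in either case ~flag_form holds — hence O(~flag_form).
Applying K to premise 9 (O(~flag_form → ~void_entry)) and O(~flag_form) yields O(~void_entry).
Premise 5, O(approve_invoice → void_entry), contraposes to O(~void_entry → ~approve_invoice); with O(~void_entry) we get O(~approve_invoice).
With premise 6, O(~approve_invoice → stow_gear), the K-axiom yields O(stow_gear).
Premises 1, 2, 7, 8, 10, 11 do not contribute to this derivation.
So O(stow_gear) follows.

Yes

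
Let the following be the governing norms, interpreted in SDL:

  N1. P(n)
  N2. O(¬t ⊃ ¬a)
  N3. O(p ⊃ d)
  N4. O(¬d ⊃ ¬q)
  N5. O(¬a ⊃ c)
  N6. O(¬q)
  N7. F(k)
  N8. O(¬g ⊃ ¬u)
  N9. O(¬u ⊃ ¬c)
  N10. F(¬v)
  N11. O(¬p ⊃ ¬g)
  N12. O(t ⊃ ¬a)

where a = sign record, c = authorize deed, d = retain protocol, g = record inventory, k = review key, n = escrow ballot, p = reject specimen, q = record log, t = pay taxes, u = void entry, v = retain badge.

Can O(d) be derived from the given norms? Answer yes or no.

Yes

By case analysis on t: premise 12 gives O(t ⊃ ¬a) and premise 2 gives O(¬t ⊃ ¬a), so O(¬a) either way.
From O(¬a) and premise 5, O(¬a ⊃ c), we obtain O(c).
The contrapositive of premise 9 (O(¬u ⊃ ¬c)) is O(c ⊃ u), and O(c) is already established, so O(u).
Premise 8 is O(¬g ⊃ ¬u); contrapositively O(u ⊃ g). Since O(u) holds, K gives O(g).
Premise 11 is O(¬p ⊃ ¬g); contrapositively O(g ⊃ p). Since O(g) holds, K gives O(p).
Applying K to premise 3 (O(p ⊃ d)) and O(p) yields O(d).
Premises 1, 4, 6, 7, 10 do not contribute to this derivation.
So O(d) follows.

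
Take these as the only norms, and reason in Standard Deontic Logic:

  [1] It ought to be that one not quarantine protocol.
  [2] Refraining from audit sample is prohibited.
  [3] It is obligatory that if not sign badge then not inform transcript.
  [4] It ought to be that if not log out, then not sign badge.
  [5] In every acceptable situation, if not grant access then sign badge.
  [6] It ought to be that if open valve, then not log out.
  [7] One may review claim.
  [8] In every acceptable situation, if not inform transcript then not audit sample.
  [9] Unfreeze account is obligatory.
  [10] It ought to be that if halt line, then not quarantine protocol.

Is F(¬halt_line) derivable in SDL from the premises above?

No

Premise 10 is O(halt_line → ¬quarantine_protocol); even if O(¬quarantine_protocol) held, inferring O(halt_line) would be affirming the consequent — invalid.
No other premise forces O(halt_line). An ideal world satisfying every premise can still have ¬halt_line true, so F(¬halt_line) is not derivable.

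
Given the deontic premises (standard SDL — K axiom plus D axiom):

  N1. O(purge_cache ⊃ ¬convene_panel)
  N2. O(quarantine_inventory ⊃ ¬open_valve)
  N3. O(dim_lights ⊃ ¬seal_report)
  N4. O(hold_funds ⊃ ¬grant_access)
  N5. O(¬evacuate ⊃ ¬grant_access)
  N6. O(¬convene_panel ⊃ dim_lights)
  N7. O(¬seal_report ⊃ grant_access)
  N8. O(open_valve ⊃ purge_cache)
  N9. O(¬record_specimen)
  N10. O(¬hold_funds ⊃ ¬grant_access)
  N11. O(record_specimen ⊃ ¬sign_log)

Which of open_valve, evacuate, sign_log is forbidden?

open_valve

Premises 4 and 10 are O(hold_funds ⊃ ¬grant_access) and O(¬hold_funds ⊃ ¬grant_access); every ideal world satisfies hold_funds or ¬hold_funds, so in either case ¬grant_access holds — hence O(¬grant_access).
Premise 7, O(¬seal_report ⊃ grant_access), contraposes to O(¬grant_access ⊃ seal_report); with O(¬grant_access) we get O(seal_report).
Premise 3 is O(dim_lights ⊃ ¬seal_report); contrapositively O(seal_report ⊃ ¬dim_lights). Since O(seal_report) holds, K gives O(¬dim_lights).
Premise 6 is O(¬convene_panel ⊃ dim_lights); contrapositively O(¬dim_lights ⊃ convene_panel). Since O(¬dim_lights) holds, K gives O(convene_panel).
Premise 1, O(purge_cache ⊃ ¬convene_panel), contraposes to O(convene_panel ⊃ ¬purge_cache); with O(convene_panel) we get O(¬purge_cache).
The contrapositive of premise 8 (O(open_valve ⊃ purge_cache)) is O(¬purge_cache ⊃ ¬open_valve), and O(¬purge_cache) is already established, so O(¬open_valve).
So O(¬open_valve) holds, i.e. open_valve is forbidden. None of the other listed options is forbidden under the premises.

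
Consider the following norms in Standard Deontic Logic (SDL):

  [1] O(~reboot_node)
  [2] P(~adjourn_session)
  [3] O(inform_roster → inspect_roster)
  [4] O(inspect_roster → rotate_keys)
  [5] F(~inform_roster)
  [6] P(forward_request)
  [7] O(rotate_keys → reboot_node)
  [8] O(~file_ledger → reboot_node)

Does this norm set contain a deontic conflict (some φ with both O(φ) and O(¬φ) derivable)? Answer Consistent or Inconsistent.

Inconsistent

Premise 5 is F(~inform_roster), i.e. O(inform_roster).
Applying K to premise 3 (O(inform_roster → inspect_roster)) and O(inform_roster) yields O(inspect_roster).
From O(inspect_roster) and premise 4, O(inspect_roster → rotate_keys), we obtain O(rotate_keys).
From O(rotate_keys) and premise 7, O(rotate_keys → reboot_node), we obtain O(reboot_node).
Yet premise 1 states O(~reboot_node).
We now have both O(reboot_node) and O(~reboot_node) — reboot_node is simultaneously obligatory and forbidden, violating the D-axiom.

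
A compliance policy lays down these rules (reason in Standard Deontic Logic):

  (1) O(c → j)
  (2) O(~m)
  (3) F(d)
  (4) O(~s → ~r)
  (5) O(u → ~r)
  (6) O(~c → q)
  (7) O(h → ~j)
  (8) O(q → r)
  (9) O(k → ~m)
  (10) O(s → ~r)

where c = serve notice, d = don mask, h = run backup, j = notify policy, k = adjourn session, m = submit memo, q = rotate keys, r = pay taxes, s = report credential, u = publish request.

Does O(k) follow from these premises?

Premise 9 is O(k → ~m); even if O(~m) held, inferring O(k) would be affirming the consequent — invalid.
No other premise forces O(k). An ideal world satisfying every premise can still have k false, so O(k) is not derivable.

No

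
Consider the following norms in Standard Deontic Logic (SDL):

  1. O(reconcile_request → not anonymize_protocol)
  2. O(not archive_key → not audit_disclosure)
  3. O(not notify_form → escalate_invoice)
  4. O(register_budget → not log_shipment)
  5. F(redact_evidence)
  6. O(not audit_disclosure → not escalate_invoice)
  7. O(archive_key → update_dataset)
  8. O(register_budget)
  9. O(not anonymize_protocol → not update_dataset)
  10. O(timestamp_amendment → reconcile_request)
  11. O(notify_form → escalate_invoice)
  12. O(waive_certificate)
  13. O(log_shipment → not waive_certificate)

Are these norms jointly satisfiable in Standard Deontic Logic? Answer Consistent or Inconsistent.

Premise 13 is O(log_shipment → not waive_certificate), but O(log_shipment) is not derivable from the premises, so it does not yield O(not waive_certificate).
So O(not waive_certificate) is not derivable, and the apparent clash with O(waive_certificate) does not arise.
A world satisfying every obligation exists (e.g. anonymize_protocol=true, archive_key=true, audit_disclosure=true, escalate_invoice=true, log_shipment=false, notify_form=false, reconcile_request=false, redact_evidence=false, register_budget=true, timestamp_amendment=false, update_dataset=true, waive_certificate=true); no atom is both obligatory and forbidden, so the set is consistent.

Consistent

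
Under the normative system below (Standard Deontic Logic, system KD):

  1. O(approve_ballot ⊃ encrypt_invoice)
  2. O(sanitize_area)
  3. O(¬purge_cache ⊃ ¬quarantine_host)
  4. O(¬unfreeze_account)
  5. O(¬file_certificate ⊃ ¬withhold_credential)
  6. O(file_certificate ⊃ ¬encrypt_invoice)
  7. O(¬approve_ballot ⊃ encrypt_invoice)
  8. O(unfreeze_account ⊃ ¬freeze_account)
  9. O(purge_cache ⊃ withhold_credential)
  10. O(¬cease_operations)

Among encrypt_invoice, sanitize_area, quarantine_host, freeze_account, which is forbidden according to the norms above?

By case analysis on ¬approve_ballot: premise 7 gives O(¬approve_ballot ⊃ encrypt_invoice) and premise 1 gives O(approve_ballot ⊃ encrypt_invoice), so O(encrypt_invoice) either way.
Premise 6 is O(file_certificate ⊃ ¬encrypt_invoice); contrapositively O(encrypt_invoice ⊃ ¬file_certificate). Since O(encrypt_invoice) holds, K gives O(¬file_certificate).
Premise 5 is O(¬file_certificate ⊃ ¬withhold_credential); since O(¬file_certificate), deontic closure gives O(¬withhold_credential).
Premise 9, O(purge_cache ⊃ withhold_credential), contraposes to O(¬withhold_credential ⊃ ¬purge_cache); with O(¬withhold_credential) we get O(¬purge_cache).
From O(¬purge_cache) and premise 3, O(¬purge_cache ⊃ ¬quarantine_host), we obtain O(¬quarantine_host).
So O(¬quarantine_host) holds, i.e. quarantine_host is forbidden. None of the other listed options is forbidden under the premises.

quarantine_host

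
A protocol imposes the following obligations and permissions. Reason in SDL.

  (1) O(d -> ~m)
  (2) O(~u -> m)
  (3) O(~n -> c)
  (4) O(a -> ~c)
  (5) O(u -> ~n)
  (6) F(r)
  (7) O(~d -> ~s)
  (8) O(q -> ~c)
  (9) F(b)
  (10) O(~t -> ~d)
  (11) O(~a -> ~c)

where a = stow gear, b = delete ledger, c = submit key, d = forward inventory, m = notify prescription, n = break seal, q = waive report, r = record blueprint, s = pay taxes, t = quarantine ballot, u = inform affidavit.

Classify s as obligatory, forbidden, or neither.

By case analysis on a: premise 4 gives O(a -> ~c) and premise 11 gives O(~a -> ~c), so O(~c) either way.
The contrapositive of premise 3 (O(~n -> c)) is O(~c -> n), and O(~c) is already established, so O(n).
Premise 5 is O(u -> ~n); contrapositively O(n -> ~u). Since O(n) holds, K gives O(~u).
Premise 2 is O(~u -> m); since O(~u), deontic closure gives O(m).
Premise 1, O(d -> ~m), contraposes to O(m -> ~d); with O(m) we get O(~d).
With premise 7, O(~d -> ~s), the K-axiom yields O(~s).
Premises 6, 8, 9, 10 do not contribute to this derivation.
Thus O(~s), which is F(s): s is forbidden.

Forbidden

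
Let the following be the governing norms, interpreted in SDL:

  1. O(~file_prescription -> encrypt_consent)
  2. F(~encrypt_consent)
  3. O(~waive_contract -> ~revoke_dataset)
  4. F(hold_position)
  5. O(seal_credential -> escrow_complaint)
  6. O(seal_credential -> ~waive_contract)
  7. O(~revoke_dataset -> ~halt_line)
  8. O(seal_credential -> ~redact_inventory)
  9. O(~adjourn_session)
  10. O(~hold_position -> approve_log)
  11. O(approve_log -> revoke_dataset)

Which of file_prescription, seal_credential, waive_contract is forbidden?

seal_credential

Premise 4 is F(hold_position), i.e. O(~hold_position).
From O(~hold_position) and premise 10, O(~hold_position -> approve_log), we obtain O(approve_log).
From O(approve_log) and premise 11, O(approve_log -> revoke_dataset), we obtain O(revoke_dataset).
Premise 3, O(~waive_contract -> ~revoke_dataset), contraposes to O(revoke_dataset -> waive_contract); with O(revoke_dataset) we get O(waive_contract).
The contrapositive of premise 6 (O(seal_credential -> ~waive_contract)) is O(waive_contract -> ~seal_credential), and O(waive_contract) is already established, so O(~seal_credential).
So O(~seal_credential) holds, i.e. seal_credential is forbidden. None of the other listed options is forbidden under the premises.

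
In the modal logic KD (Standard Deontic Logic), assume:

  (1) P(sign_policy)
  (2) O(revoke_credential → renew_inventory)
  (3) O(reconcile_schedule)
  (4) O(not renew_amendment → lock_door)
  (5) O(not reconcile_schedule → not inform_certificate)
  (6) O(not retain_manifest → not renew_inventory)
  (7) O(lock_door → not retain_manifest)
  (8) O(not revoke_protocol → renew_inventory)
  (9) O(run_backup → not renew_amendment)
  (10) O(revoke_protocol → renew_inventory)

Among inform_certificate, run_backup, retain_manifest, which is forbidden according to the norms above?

run_backup

Premises 10 and 8 are O(revoke_protocol → renew_inventory) and O(not revoke_protocol → renew_inventory); every ideal world satisfies revoke_protocol or not revoke_protocol, so in either case renew_inventory holds — hence O(renew_inventory).
Premise 6, O(not retain_manifest → not renew_inventory), contraposes to O(renew_inventory → retain_manifest); with O(renew_inventory) we get O(retain_manifest).
The contrapositive of premise 7 (O(lock_door → not retain_manifest)) is O(retain_manifest → not lock_door), and O(retain_manifest) is already established, so O(not lock_door).
Premise 4 is O(not renew_amendment → lock_door); contrapositively O(not lock_door → renew_amendment). Since O(not lock_door) holds, K gives O(renew_amendment).
Premise 9 is O(run_backup → not renew_amendment); contrapositively O(renew_amendment → not run_backup). Since O(renew_amendment) holds, K gives O(not run_backup).
So O(not run_backup) holds, i.e. run_backup is forbidden. None of the other listed options is forbidden under the premises.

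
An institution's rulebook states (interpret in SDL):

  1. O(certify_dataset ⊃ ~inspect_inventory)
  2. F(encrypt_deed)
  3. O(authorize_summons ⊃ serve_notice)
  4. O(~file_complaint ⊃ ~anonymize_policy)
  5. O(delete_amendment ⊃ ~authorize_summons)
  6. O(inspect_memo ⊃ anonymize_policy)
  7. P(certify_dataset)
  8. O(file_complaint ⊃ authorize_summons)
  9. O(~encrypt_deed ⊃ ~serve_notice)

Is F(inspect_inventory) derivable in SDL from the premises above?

No

Premise 1 is O(certify_dataset ⊃ ~inspect_inventory), but O(certify_dataset) is not derivable from the premises (the permission P(certify_dataset) asserts only ~O(~certify_dataset), not O(certify_dataset)), so it does not yield O(~inspect_inventory).
No other premise forces O(~inspect_inventory). An ideal world satisfying every premise can still have inspect_inventory true, so F(inspect_inventory) is not derivable.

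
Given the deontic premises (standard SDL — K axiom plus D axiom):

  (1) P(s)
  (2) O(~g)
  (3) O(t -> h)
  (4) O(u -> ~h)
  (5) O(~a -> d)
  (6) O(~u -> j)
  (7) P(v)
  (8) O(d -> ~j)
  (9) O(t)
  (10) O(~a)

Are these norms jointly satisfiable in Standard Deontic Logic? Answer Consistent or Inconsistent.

Premise 10 states O(~a) outright.
Applying K to premise 5 (O(~a -> d)) and O(~a) yields O(d).
Premise 8 is O(d -> ~j); since O(d), deontic closure gives O(~j).
The contrapositive of premise 6 (O(~u -> j)) is O(~j -> u), and O(~j) is already established, so O(u).
Premise 4 is O(u -> ~h); since O(u), deontic closure gives O(~h).
Premise 3, O(t -> h), contraposes to O(~h -> ~t); with O(~h) we get O(~t).
But premise 9 directly asserts O(t).
We now have both O(~t) and O(t) — t is simultaneously obligatory and forbidden, violating the D-axiom.

Inconsistent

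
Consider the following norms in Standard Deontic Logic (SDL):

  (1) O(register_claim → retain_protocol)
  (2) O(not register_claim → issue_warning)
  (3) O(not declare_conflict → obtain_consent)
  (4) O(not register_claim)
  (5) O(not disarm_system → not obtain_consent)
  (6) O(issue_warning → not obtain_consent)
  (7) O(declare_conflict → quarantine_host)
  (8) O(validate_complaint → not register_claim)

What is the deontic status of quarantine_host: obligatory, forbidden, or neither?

From premise 4 we have O(not register_claim).
Premise 2 is O(not register_claim → issue_warning); since O(not register_claim), deontic closure gives O(issue_warning).
Premise 6 is O(issue_warning → not obtain_consent); since O(issue_warning), deontic closure gives O(not obtain_consent).
Premise 3, O(not declare_conflict → obtain_consent), contraposes to O(not obtain_consent → declare_conflict); with O(not obtain_consent) we get O(declare_conflict).
Premise 7 is O(declare_conflict → quarantine_host); since O(declare_conflict), deontic closure gives O(quarantine_host).
Premises 1, 5, 8 do not contribute to this derivation.
Hence quarantine_host is obligatory.

Obligatory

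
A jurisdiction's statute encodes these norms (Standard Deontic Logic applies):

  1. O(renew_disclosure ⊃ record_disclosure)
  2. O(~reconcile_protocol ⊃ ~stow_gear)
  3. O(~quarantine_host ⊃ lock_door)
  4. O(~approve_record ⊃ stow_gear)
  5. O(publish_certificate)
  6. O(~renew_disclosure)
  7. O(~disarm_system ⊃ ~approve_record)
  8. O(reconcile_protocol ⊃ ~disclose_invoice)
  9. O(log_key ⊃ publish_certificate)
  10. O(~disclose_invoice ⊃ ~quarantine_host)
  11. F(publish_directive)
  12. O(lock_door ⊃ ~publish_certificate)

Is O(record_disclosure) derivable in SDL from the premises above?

No

Premise 1 is O(renew_disclosure ⊃ record_disclosure), but O(renew_disclosure) is not derivable from the premises, so it does not yield O(record_disclosure).
No other premise forces O(record_disclosure). An ideal world satisfying every premise can still have record_disclosure false, so O(record_disclosure) is not derivable.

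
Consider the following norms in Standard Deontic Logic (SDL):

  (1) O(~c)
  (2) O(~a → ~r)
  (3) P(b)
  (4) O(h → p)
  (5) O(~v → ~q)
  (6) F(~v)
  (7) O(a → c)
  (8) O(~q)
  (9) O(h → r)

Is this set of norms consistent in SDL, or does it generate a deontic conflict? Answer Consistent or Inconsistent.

Consistent

Premise 5 is O(~v → ~q); even if O(~q) held, inferring O(~v) would be affirming the consequent — invalid.
So O(~v) is not derivable, and the apparent clash with O(v) does not arise.
A world satisfying every obligation exists (e.g. a=false, b=false, c=false, h=false, p=false, q=false, r=false, v=true); no atom is both obligatory and forbidden, so the set is consistent.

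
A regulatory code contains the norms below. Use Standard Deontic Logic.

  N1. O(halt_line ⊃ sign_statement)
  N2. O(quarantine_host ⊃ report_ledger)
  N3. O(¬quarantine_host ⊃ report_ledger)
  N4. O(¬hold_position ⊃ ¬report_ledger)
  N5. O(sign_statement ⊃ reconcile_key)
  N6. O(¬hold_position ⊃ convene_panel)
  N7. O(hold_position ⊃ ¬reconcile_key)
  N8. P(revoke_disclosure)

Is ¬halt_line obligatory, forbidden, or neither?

Premises 3 and 2 are O(¬quarantine_host ⊃ report_ledger) and O(quarantine_host ⊃ report_ledger); every ideal world satisfies ¬quarantine_host or quarantine_host, so in either case report_ledger holds — hence O(report_ledger).
Premise 4 is O(¬hold_position ⊃ ¬report_ledger); contrapositively O(report_ledger ⊃ hold_position). Since O(report_ledger) holds, K gives O(hold_position).
Applying K to premise 7 (O(hold_position ⊃ ¬reconcile_key)) and O(hold_position) yields O(¬reconcile_key).
Premise 5 is O(sign_statement ⊃ reconcile_key); contrapositively O(¬reconcile_key ⊃ ¬sign_statement). Since O(¬reconcile_key) holds, K gives O(¬sign_statement).
The contrapositive of premise 1 (O(halt_line ⊃ sign_statement)) is O(¬sign_statement ⊃ ¬halt_line), and O(¬sign_statement) is already established, so O(¬halt_line).
Premises 6, 8 do not contribute to this derivation.
Hence ¬halt_line is obligatory.

Obligatory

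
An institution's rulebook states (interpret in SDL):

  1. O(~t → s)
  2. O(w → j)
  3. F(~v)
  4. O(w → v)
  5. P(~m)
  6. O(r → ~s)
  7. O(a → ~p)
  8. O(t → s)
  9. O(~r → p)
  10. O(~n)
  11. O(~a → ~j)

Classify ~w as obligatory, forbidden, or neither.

Obligatory

Premises 8 and 1 cover both cases: O(t → s) and O(~t → s). Since t ∨ ~t is a tautology, O(s) follows.
Premise 6 is O(r → ~s); contrapositively O(s → ~r). Since O(s) holds, K gives O(~r).
With premise 9, O(~r → p), the K-axiom yields O(p).
Premise 7, O(a → ~p), contraposes to O(p → ~a); with O(p) we get O(~a).
From O(~a) and premise 11, O(~a → ~j), we obtain O(~j).
Premise 2, O(w → j), contraposes to O(~j → ~w); with O(~j) we get O(~w).
Premises 3, 4, 5, 10 do not contribute to this derivation.
Hence ~w is obligatory.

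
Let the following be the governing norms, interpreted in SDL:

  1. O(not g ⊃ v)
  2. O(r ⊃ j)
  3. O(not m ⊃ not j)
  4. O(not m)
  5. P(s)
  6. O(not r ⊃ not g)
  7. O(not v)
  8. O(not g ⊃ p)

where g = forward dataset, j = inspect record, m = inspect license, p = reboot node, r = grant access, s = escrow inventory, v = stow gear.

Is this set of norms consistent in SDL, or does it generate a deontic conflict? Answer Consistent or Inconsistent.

Premise 7 gives O(not v).
Premise 1, O(not g ⊃ v), contraposes to O(not v ⊃ g); with O(not v) we get O(g).
Premise 6, O(not r ⊃ not g), contraposes to O(g ⊃ r); with O(g) we get O(r).
Premise 2 is O(r ⊃ j); since O(r), deontic closure gives O(j).
Premise 3 is O(not m ⊃ not j); contrapositively O(j ⊃ m). Since O(j) holds, K gives O(m).
However, premise 4 gives O(not m).
We now have both O(m) and O(not m) — m is simultaneously obligatory and forbidden, violating the D-axiom.

Inconsistent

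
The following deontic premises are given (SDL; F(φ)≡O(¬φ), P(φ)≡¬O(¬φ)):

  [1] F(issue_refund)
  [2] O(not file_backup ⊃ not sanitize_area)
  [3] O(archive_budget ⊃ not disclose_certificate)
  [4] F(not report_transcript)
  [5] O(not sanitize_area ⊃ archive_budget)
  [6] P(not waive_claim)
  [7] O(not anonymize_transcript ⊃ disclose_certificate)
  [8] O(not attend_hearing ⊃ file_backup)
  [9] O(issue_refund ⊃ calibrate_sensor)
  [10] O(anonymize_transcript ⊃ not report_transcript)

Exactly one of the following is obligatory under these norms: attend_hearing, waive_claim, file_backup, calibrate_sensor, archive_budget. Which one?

file_backup

F(not report_transcript) at premise 4 means O(report_transcript).
Premise 10, O(anonymize_transcript ⊃ not report_transcript), contraposes to O(report_transcript ⊃ not anonymize_transcript); with O(report_transcript) we get O(not anonymize_transcript).
From O(not anonymize_transcript) and premise 7, O(not anonymize_transcript ⊃ disclose_certificate), we obtain O(disclose_certificate).
Premise 3, O(archive_budget ⊃ not disclose_certificate), contraposes to O(disclose_certificate ⊃ not archive_budget); with O(disclose_certificate) we get O(not archive_budget).
The contrapositive of premise 5 (O(not sanitize_area ⊃ archive_budget)) is O(not archive_budget ⊃ sanitize_area), and O(not archive_budget) is already established, so O(sanitize_area).
The contrapositive of premise 2 (O(not file_backup ⊃ not sanitize_area)) is O(sanitize_area ⊃ file_backup), and O(sanitize_area) is already established, so O(file_backup).
So O(file_backup) holds — file_backup is obligatory. None of the other listed options is made obligatory by any chain of premises.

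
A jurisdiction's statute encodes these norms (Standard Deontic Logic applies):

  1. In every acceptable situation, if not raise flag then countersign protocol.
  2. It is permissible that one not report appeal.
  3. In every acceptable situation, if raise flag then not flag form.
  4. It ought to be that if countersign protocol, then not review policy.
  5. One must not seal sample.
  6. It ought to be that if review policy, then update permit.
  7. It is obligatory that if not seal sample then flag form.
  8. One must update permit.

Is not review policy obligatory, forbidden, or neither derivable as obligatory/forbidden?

Premise 5, F(seal_sample), is equivalent to O(¬seal_sample).
Premise 7 is O(¬seal_sample → flag_form); since O(¬seal_sample), deontic closure gives O(flag_form).
Premise 3 is O(raise_flag → ¬flag_form); contrapositively O(flag_form → ¬raise_flag). Since O(flag_form) holds, K gives O(¬raise_flag).
Applying K to premise 1 (O(¬raise_flag → countersign_protocol)) and O(¬raise_flag) yields O(countersign_protocol).
Applying K to premise 4 (O(countersign_protocol → ¬review_policy)) and O(countersign_protocol) yields O(¬review_policy).
Premises 2, 6, 8 do not contribute to this derivation.
Hence ¬review_policy is obligatory.

Obligatory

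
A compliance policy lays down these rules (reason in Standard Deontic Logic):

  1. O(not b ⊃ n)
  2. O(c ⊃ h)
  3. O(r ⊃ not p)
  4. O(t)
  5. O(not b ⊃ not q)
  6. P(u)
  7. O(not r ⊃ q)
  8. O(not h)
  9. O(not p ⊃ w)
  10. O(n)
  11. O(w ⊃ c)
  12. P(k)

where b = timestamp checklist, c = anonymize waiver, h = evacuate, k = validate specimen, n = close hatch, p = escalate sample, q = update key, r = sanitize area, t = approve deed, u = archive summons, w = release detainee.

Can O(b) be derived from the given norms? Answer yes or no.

Premise 8 states O(not h) outright.
Premise 2, O(c ⊃ h), contraposes to O(not h ⊃ not c); with O(not h) we get O(not c).
Premise 11 is O(w ⊃ c); contrapositively O(not c ⊃ not w). Since O(not c) holds, K gives O(not w).
Premise 9, O(not p ⊃ w), contraposes to O(not w ⊃ p); with O(not w) we get O(p).
The contrapositive of premise 3 (O(r ⊃ not p)) is O(p ⊃ not r), and O(p) is already established, so O(not r).
With premise 7, O(not r ⊃ q), the K-axiom yields O(q).
Premise 5 is O(not b ⊃ not q); contrapositively O(q ⊃ b). Since O(q) holds, K gives O(b).
Premises 1, 4, 6, 10, 12 do not contribute to this derivation.
So O(b) follows.

Yes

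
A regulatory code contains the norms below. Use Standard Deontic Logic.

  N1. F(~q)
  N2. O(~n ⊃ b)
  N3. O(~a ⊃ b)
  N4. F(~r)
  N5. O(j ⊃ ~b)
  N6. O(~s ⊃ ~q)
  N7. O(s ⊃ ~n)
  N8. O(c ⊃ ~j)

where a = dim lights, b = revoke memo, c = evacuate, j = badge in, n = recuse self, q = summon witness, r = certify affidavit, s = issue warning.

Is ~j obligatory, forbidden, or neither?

Obligatory

Premise 1 is F(~q), i.e. O(q).
The contrapositive of premise 6 (O(~s ⊃ ~q)) is O(q ⊃ s), and O(q) is already established, so O(s).
Premise 7 is O(s ⊃ ~n); since O(s), deontic closure gives O(~n).
From O(~n) and premise 2, O(~n ⊃ b), we obtain O(b).
Premise 5 is O(j ⊃ ~b); contrapositively O(b ⊃ ~j). Since O(b) holds, K gives O(~j).
Premises 3, 4, 8 do not contribute to this derivation.
Hence ~j is obligatory.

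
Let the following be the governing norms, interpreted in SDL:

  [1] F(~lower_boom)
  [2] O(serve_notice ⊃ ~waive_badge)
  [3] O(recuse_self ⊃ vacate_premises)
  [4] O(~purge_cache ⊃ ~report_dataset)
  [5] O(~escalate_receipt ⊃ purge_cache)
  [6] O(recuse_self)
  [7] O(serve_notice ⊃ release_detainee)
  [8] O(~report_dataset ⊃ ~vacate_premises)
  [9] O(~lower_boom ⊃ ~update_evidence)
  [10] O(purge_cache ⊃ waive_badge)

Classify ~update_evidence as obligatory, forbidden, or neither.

Neither

Premise 9 is O(~lower_boom ⊃ ~update_evidence), but O(~lower_boom) is not derivable from the premises, so it does not yield O(~update_evidence).
No premise or chain of K-axiom applications forces O(~update_evidence), and none forces O(update_evidence). So ~update_evidence is neither obligatory nor forbidden under these norms.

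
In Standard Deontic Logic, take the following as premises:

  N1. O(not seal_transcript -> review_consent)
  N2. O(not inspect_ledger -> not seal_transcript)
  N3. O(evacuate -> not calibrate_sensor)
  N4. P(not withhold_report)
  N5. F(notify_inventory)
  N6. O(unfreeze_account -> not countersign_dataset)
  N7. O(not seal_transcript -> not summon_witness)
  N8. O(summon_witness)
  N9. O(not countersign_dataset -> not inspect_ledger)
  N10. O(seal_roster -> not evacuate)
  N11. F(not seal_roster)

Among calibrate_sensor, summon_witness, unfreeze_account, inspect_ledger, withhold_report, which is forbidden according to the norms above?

Premise 8 states O(summon_witness) outright.
Premise 7, O(not seal_transcript -> not summon_witness), contraposes to O(summon_witness -> seal_transcript); with O(summon_witness) we get O(seal_transcript).
Premise 2, O(not inspect_ledger -> not seal_transcript), contraposes to O(seal_transcript -> inspect_ledger); with O(seal_transcript) we get O(inspect_ledger).
Premise 9 is O(not countersign_dataset -> not inspect_ledger); contrapositively O(inspect_ledger -> countersign_dataset). Since O(inspect_ledger) holds, K gives O(countersign_dataset).
Premise 6 is O(unfreeze_account -> not countersign_dataset); contrapositively O(countersign_dataset -> not unfreeze_account). Since O(countersign_dataset) holds, K gives O(not unfreeze_account).
So O(not unfreeze_account) holds, i.e. unfreeze_account is forbidden. None of the other listed options is forbidden under the premises.

unfreeze_account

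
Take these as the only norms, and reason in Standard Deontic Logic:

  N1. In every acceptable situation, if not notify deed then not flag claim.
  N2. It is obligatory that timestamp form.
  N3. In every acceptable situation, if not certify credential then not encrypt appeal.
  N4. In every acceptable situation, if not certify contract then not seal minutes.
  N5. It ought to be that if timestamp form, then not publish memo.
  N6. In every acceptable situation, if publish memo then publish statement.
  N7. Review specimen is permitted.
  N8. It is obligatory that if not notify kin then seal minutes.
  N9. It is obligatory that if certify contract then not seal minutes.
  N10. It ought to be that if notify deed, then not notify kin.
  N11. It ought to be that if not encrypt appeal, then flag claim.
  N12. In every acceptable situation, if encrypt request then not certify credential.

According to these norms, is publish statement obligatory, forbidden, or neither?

Premise 6 is O(publish_memo → publish_statement), but O(publish_memo) is not derivable from the premises, so it does not yield O(publish_statement).
No premise or chain of K-axiom applications forces O(publish_statement), and none forces O(¬publish_statement). So publish_statement is neither obligatory nor forbidden under these norms.

Neither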